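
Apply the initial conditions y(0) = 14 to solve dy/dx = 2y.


General solution of y' = 2y is y = Ce^(2x).
Apply y(0) = 14: C = 14.
Particular solution: y = 14e^(2x).


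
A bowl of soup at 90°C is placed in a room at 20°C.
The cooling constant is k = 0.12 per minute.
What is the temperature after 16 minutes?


Newton's law: dT/dt = -k(T - T_a) has solution T(t) = T_a + (T₀ - T_a)e^(-kt).
Plug in T_a = 20, T₀ = 90, k = 0.12, t = 16: T(16) = 20 + (70)e^(-1.92) ≈ 30.3°C.


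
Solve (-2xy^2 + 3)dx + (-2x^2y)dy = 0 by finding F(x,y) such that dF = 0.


Check exactness: ∂M/∂y = -4xy and ∂N/∂x = -4xy; equal, so the equation is exact.
Integrate M with respect to x (treating y as constant): ∫M dx = -x^2y^2 + 3x + h(y).
Differentiate w.r.t. y and set equal to N: all terms match, so h'(y) = 0 and h is a constant absorbed into C.
General solution: -x^2y^2 + 3x = C.


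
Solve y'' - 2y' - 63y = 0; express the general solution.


Characteristic equation: r² - 2r - 63 = 0.
Factor: (r - 9)(r + 7) = 0 ⇒ r = 9, -7 (distinct real).
General solution: y = C₁e^(9x) + C₂e^(-7x).


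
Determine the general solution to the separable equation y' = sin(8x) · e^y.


Separate: e^(-y) dy = sin(8x) dx.
Integrate: -e^(-y) = -(1/8)cos(8x) + C₀.
Rearrange: e^(-y) = (1/8)cos(8x) + C.


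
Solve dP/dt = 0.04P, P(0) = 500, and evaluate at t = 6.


The ODE dP/dt = 0.04P has solution P(t) = P(0)e^(0.04t).
Substitute P(0) = 500 and t = 6: P(6) = 500 e^(0.24) ≈ 636.


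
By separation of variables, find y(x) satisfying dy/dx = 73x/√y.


Separate: √y dy = 73x dx.
Integrate: (2/3)y^(3/2) = (73/2)x² + C.


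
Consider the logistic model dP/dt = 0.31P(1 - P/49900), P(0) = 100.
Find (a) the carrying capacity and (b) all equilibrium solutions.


Logistic ODE dP/dt = 0.31P(1 - P/49900) has equilibria where dP/dt = 0, i.e. P = 0 or P = 49900.
The coefficient (1 - P/K) = 0 when P = K, identifying K = 49900 as the carrying capacity.
(a) K = 49900; (b) equilibria P = 0 and P = 49900.


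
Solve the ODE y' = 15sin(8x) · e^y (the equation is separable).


Separate: e^(-y) dy = 15sin(8x) dx.
Integrate: -e^(-y) = -(15/8)cos(8x) + C₀.
Rearrange: e^(-y) = (15/8)cos(8x) + C.


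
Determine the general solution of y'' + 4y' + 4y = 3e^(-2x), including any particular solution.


Characteristic polynomial (r + 2)² = 0; repeated root r = -2.
y_h = (C₁ + C₂x)e^(-2x). Forcing matches the repeated root (resonance), so try y_p = Ax² e^(-2x).
Substitute and solve for A: 2A = 3, so A = 3/2.
General solution: y = (C₁ + C₂x + (3/2)x²)e^(-2x).


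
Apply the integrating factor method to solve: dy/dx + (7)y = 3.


P(x) = 7, Q(x) = 3; integrating factor μ = e^(7x).
(μ y)' = 3e^(7x) ⇒ μ y = (3/7)e^(7x) + C.
Divide by μ: y = 3/7 + Ce^(-7x).


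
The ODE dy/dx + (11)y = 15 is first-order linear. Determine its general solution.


P(x) = 11, Q(x) = 15; integrating factor μ = e^(11x).
(μ y)' = 15e^(11x) ⇒ μ y = (15/11)e^(11x) + C.
Divide by μ: y = 15/11 + Ce^(-11x).


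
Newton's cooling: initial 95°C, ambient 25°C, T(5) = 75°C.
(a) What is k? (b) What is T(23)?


Newton's law: T(t) = T_a + (T₀ - T_a)e^(-kt).
(a) Use T(5) = 75: (75 - 25)/(95 - 25) = e^(-k·5), so k = -ln(0.714)/5 ≈ 0.0673.
(b) Apply k to t = 23: T(23) = 25 + (70)e^(-1.548) ≈ 39.9°C.


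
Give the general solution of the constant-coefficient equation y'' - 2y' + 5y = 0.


Characteristic equation: r² - 2r + 5 = 0.
Discriminant is negative; roots r = 1 ± 2i (complex conjugate pair).
General solution uses e^(α x)(C₁ cos(β x) + C₂ sin(β x)): y = e^(x)(C₁cos(2x) + C₂sin(2x)).


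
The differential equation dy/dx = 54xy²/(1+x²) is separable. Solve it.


Separate: dy/y² = 54x/(1+x²) dx.
Integrate LHS: ∫ dy/y² = -1/y.
Integrate RHS via u = 1+x²: 27ln(1+x²) + C.
Result: -1/y = 27ln(1+x²) + C.


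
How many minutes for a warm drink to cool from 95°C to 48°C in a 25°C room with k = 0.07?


From T(t) = T_a + (T₀ - T_a)e^(-kt), set T(t) = 48:
(48 - 25) / (95 - 25) = e^(-0.07t), so t = -ln(0.329)/0.07 ≈ 15.9 minutes.


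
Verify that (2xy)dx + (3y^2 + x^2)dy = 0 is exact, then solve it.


Check exactness: ∂M/∂y = 2x and ∂N/∂x = 2x; equal, so the equation is exact.
Integrate M with respect to x (treating y as constant): ∫M dx = x^2y + h(y).
Differentiate w.r.t. y and set equal to N: the x-dependent terms already match, leaving h'(y) = 3y^2. Integrate: h(y) = y^3.
So F(x,y) = y^3 + x^2y.
General solution: y^3 + x^2y = C.


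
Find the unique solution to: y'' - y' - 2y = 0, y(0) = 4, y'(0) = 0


Characteristic roots of r² - r - 2 = 0 are 2, -1.
General solution y = c₁ e^(2x) + c₂ e^(-x).
Apply y(0) = 4: c₁ + c₂ = 4. Apply y'(0) = 0: 2 c₁ - 1 c₂ = 0.
Solve: c₁ = 4/3, c₂ = 8/3.
Particular solution: y = (4/3)e^(2x) + (8/3)e^(-x).


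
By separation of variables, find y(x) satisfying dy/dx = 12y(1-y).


Separate: dy/[y(1-y)] = 12 dx.
Partial fractions: 1/[y(1-y)] = 1/y + 1/(1-y).
Integrate: ln|y/(1-y)| = 12x + C₀.
Solve for y: y = 1/(1 + Ce^(-12x)).


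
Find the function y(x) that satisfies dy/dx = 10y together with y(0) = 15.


General solution of y' = 10y is y = Ce^(10x).
Apply y(0) = 15: C = 15.
Particular solution: y = 15e^(10x).


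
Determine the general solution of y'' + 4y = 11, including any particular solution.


Homogeneous part: r² + 4 = 0 ⇒ r = ±2i, so y_h = C₁cos(2x) + C₂sin(2x).
Try constant y_p = A; plug in: 4A = 11 ⇒ A = 11/4.
General solution: y = C₁cos(2x) + C₂sin(2x) + 11/4.


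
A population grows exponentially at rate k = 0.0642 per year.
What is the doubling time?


Exponential growth: P(t) = P₀ e^(0.0642t). Set P(t)/P₀ = 2: e^(0.0642t) = 2.
Solve: t = ln(2)/0.0642 ≈ 10.80 years.


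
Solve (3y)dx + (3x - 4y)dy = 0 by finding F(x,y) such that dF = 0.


Check exactness: ∂M/∂y = 3 and ∂N/∂x = 3; equal, so the equation is exact.
Integrate M with respect to x (treating y as constant): ∫M dx = 3xy + h(y).
Differentiate w.r.t. y and set equal to N: the x-dependent terms already match, leaving h'(y) = -4y. Integrate: h(y) = -2y^2.
So F(x,y) = 3xy - 2y^2.
General solution: 3xy - 2y^2 = C.


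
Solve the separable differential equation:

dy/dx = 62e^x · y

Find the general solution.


Separate variables: dy/y = 62e^x dx.
Integrate: ln|y| = 62e^x + C₀.
Exponentiate: y = Ce^(62e^x).


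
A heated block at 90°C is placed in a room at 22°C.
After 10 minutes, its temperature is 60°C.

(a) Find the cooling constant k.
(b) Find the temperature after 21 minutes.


Newton's law: T(t) = T_a + (T₀ - T_a)e^(-kt).
(a) Use T(10) = 60: (60 - 22)/(90 - 22) = e^(-k·10), so k = -ln(0.559)/10 ≈ 0.0582.
(b) Apply k to t = 21: T(21) = 22 + (68)e^(-1.222) ≈ 42.0°C.


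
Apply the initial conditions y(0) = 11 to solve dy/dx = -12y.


General solution of y' = -12y is y = Ce^(-12x).
Apply y(0) = 11: C = 11.
Particular solution: y = 11e^(-12x).


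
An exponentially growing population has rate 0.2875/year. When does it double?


Exponential growth: P(t) = P₀ e^(0.2875t). Set P(t)/P₀ = 2: e^(0.2875t) = 2.
Solve: t = ln(2)/0.2875 ≈ 2.41 years.


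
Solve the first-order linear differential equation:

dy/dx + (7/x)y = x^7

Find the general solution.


P(x) = 7/x ⇒ μ = x^7.
(x^7 y)' = x^7·x^7 = x^14.
Integrate: x^7 y = x^15/(15) + C.
Solve for y: y = (1/15)x^8 + C/x^7.


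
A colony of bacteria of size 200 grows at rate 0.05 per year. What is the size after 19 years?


The ODE dP/dt = 0.05P has solution P(t) = P(0)e^(0.05t).
Substitute P(0) = 200 and t = 19: P(19) = 200 e^(0.95) ≈ 517.


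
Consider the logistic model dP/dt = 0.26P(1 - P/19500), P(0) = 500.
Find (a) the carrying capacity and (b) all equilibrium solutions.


Logistic ODE dP/dt = 0.26P(1 - P/19500) has equilibria where dP/dt = 0, i.e. P = 0 or P = 19500.
The coefficient (1 - P/K) = 0 when P = K, identifying K = 19500 as the carrying capacity.
(a) K = 19500; (b) equilibria P = 0 and P = 19500.


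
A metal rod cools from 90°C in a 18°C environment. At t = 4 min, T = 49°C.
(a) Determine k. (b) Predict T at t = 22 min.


Newton's law: T(t) = T_a + (T₀ - T_a)e^(-kt).
(a) Use T(4) = 49: (49 - 18)/(90 - 18) = e^(-k·4), so k = -ln(0.431)/4 ≈ 0.2107.
(b) Apply k to t = 22: T(22) = 18 + (72)e^(-4.635) ≈ 18.7°C.


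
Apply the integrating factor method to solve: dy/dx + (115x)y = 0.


P(x) = 115x ⇒ μ = e^((115/2)x²).
Q(x) = 0 so μ y is constant: y = Ce^(-(115/2)x²).


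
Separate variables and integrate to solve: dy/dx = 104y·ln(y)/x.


Separate: dy/[y ln(y)] = 104 dx/x.
Substitute u = ln(y): du/u = 104 dx/x.
Integrate: ln|ln(y)| = 104ln|x| + C₀, hence ln(y) = C·x^104.


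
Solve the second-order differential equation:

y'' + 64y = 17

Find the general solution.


Homogeneous part: r² + 64 = 0 ⇒ r = ±8i, so y_h = C₁cos(8x) + C₂sin(8x).
Try constant y_p = A; plug in: 64A = 17 ⇒ A = 17/64.
General solution: y = C₁cos(8x) + C₂sin(8x) + 17/64.


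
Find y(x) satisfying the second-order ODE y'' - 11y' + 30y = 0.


Characteristic equation: r² - 11r + 30 = 0.
Factor: (r - 5)(r - 6) = 0 ⇒ r = 5, 6 (distinct real).
General solution: y = C₁e^(5x) + C₂e^(6x).


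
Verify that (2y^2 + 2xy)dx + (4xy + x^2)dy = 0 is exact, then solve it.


Check exactness: ∂M/∂y = 4y + 2x and ∂N/∂x = 4y + 2x; equal, so the equation is exact.
Integrate M with respect to x (treating y as constant): ∫M dx = 2xy^2 + x^2y + h(y).
Differentiate w.r.t. y and set equal to N: all terms match, so h'(y) = 0 and h is a constant absorbed into C.
General solution: 2xy^2 + x^2y = C.


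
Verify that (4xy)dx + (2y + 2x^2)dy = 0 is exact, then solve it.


Check exactness: ∂M/∂y = 4x and ∂N/∂x = 4x; equal, so the equation is exact.
Integrate M with respect to x (treating y as constant): ∫M dx = 2x^2y + h(y).
Differentiate w.r.t. y and set equal to N: the x-dependent terms already match, leaving h'(y) = 2y. Integrate: h(y) = y^2.
So F(x,y) = y^2 + 2x^2y.
General solution: y^2 + 2x^2y = C.


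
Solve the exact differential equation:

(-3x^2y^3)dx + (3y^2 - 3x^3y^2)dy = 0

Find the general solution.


Check exactness: ∂M/∂y = -9x^2y^2 and ∂N/∂x = -9x^2y^2; equal, so the equation is exact.
Integrate M with respect to x (treating y as constant): ∫M dx = -x^3y^3 + h(y).
Differentiate w.r.t. y and set equal to N: the x-dependent terms already match, leaving h'(y) = 3y^2. Integrate: h(y) = y^3.
So F(x,y) = y^3 - x^3y^3.
General solution: y^3 - x^3y^3 = C.


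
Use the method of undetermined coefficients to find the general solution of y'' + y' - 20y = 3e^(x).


Characteristic roots of r² + r - 20 = 0 are -5, 4.
y_h = C₁e^(-5x) + C₂e^(4x).
Forcing exponent 1 is not a characteristic root; try y_p = Ae^(x).
Substitute: A·(1 + (1)·1 + (-20)) = A·-18 = 3, so A = -1/6.
General solution: y = C₁e^(-5x) + C₂e^(4x) - (1/6)e^(x).


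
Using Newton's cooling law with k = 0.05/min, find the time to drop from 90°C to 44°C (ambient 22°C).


From T(t) = T_a + (T₀ - T_a)e^(-kt), set T(t) = 44:
(44 - 22) / (90 - 22) = e^(-0.05t), so t = -ln(0.324)/0.05 ≈ 22.6 minutes.


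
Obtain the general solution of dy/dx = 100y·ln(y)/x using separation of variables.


Separate: dy/[y ln(y)] = 100 dx/x.
Substitute u = ln(y): du/u = 100 dx/x.
Integrate: ln|ln(y)| = 100ln|x| + C₀, hence ln(y) = C·x^100.


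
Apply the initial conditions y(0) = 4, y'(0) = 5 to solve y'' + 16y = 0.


Characteristic roots of r² + 16 = 0 are ±4i, so y = C₁cos(4x) + C₂sin(4x).
Apply y(0) = 4: C₁ = 4. Differentiate and apply y'(0) = 5: 4·C₂ = 5, so C₂ = 5/4.
Particular solution: y = 4cos(4x) + (5/4)sin(4x).


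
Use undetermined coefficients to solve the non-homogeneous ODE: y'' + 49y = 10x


Homogeneous: r² + 49 = 0 ⇒ r = ±7i, y_h = C₁cos(7x) + C₂sin(7x).
Polynomial forcing; try y_p = Ax + B. Then y_p'' + 49 y_p = 49(Ax + B) = 10x, so B = 0 and A = 10/49.
General solution: y = C₁cos(7x) + C₂sin(7x) + (10/49)x.


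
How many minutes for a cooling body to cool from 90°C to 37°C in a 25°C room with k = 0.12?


From T(t) = T_a + (T₀ - T_a)e^(-kt), set T(t) = 37:
(37 - 25) / (90 - 25) = e^(-0.12t), so t = -ln(0.185)/0.12 ≈ 14.1 minutes.


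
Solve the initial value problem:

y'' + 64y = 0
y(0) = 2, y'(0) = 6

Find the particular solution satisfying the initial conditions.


Characteristic roots of r² + 64 = 0 are ±8i, so y = C₁cos(8x) + C₂sin(8x).
Apply y(0) = 2: C₁ = 2. Differentiate and apply y'(0) = 6: 8·C₂ = 6, so C₂ = 3/4.
Particular solution: y = 2cos(8x) + (3/4)sin(8x).


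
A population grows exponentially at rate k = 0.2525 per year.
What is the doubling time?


Exponential growth: P(t) = P₀ e^(0.2525t). Set P(t)/P₀ = 2: e^(0.2525t) = 2.
Solve: t = ln(2)/0.2525 ≈ 2.75 years.


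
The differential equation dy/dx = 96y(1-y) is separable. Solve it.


Separate: dy/[y(1-y)] = 96 dx.
Partial fractions: 1/[y(1-y)] = 1/y + 1/(1-y).
Integrate: ln|y/(1-y)| = 96x + C₀.
Solve for y: y = 1/(1 + Ce^(-96x)).


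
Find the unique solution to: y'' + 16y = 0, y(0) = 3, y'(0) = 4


Characteristic roots of r² + 16 = 0 are ±4i, so y = C₁cos(4x) + C₂sin(4x).
Apply y(0) = 3: C₁ = 3. Differentiate and apply y'(0) = 4: 4·C₂ = 4, so C₂ = 1.
Particular solution: y = 3cos(4x) + sin(4x).


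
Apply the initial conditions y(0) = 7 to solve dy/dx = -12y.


General solution of y' = -12y is y = Ce^(-12x).
Apply y(0) = 7: C = 7.
Particular solution: y = 7e^(-12x).


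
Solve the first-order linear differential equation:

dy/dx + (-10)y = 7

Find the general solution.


P(x) = -10 ⇒ μ = e^(-10x).
(μ y)' = 7e^(-10x) ⇒ μ y = -(7/10)e^(-10x) + C.
Divide by μ: y = -7/10 + Ce^(10x).


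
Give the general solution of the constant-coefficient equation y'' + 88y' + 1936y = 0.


Characteristic equation: r² + 88r + 1936 = 0, i.e. (r + 44)² = 0.
Repeated root r = -44; include an x factor for the second linearly independent solution.
General solution: y = (C₁ + C₂x)e^(-44x).


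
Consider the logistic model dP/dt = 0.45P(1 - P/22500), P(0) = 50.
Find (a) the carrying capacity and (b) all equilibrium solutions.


Logistic ODE dP/dt = 0.45P(1 - P/22500) has equilibria where dP/dt = 0, i.e. P = 0 or P = 22500.
The coefficient (1 - P/K) = 0 when P = K, identifying K = 22500 as the carrying capacity.
(a) K = 22500; (b) equilibria P = 0 and P = 22500.


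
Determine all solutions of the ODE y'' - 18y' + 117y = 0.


Characteristic equation: r² - 18r + 117 = 0.
Discriminant is negative; roots r = 9 ± 6i (complex conjugate pair).
General solution uses e^(α x)(C₁ cos(β x) + C₂ sin(β x)): y = e^(9x)(C₁cos(6x) + C₂sin(6x)).


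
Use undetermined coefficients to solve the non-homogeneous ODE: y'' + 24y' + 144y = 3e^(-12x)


Characteristic polynomial (r + 12)² = 0; repeated root r = -12.
y_h = (C₁ + C₂x)e^(-12x). Forcing matches the repeated root (resonance), so try y_p = Ax² e^(-12x).
Substitute and solve for A: 2A = 3, so A = 3/2.
General solution: y = (C₁ + C₂x + (3/2)x²)e^(-12x).


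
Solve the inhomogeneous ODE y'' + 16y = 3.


Homogeneous part: r² + 16 = 0 ⇒ r = ±4i, so y_h = C₁cos(4x) + C₂sin(4x).
Try constant y_p = A; plug in: 16A = 3 ⇒ A = 3/16.
General solution: y = C₁cos(4x) + C₂sin(4x) + 3/16.


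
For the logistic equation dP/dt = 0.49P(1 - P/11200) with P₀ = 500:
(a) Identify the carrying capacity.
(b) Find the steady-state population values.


Logistic ODE dP/dt = 0.49P(1 - P/11200) has equilibria where dP/dt = 0, i.e. P = 0 or P = 11200.
The coefficient (1 - P/K) = 0 when P = K, identifying K = 11200 as the carrying capacity.
(a) K = 11200; (b) equilibria P = 0 and P = 11200.


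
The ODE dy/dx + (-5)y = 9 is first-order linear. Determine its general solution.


P(x) = -5 ⇒ μ = e^(-5x).
(μ y)' = 9e^(-5x) ⇒ μ y = -(9/5)e^(-5x) + C.
Divide by μ: y = -9/5 + Ce^(5x).


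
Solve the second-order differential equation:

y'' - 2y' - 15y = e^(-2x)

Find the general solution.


Characteristic roots of r² - 2r - 15 = 0 are -3, 5.
y_h = C₁e^(-3x) + C₂e^(5x).
Forcing exponent -2 is not a characteristic root; try y_p = Ae^(-2x).
Substitute: A·(4 + (-2)·-2 + (-15)) = A·-7 = 1, so A = -1/7.
General solution: y = C₁e^(-3x) + C₂e^(5x) - (1/7)e^(-2x).


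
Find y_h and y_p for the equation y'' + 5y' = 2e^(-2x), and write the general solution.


Characteristic roots of r² + 5r = 0 are -5, 0.
y_h = C₁e^(-5x) + C₂.
Forcing exponent -2 is not a characteristic root; try y_p = Ae^(-2x).
Substitute: A·(4 + (5)·-2 + (0)) = A·-6 = 2, so A = -1/3.
General solution: y = C₁e^(-5x) + C₂ - (1/3)e^(-2x).


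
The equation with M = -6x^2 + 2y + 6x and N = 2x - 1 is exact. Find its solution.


Check exactness: ∂M/∂y = 2 and ∂N/∂x = 2; equal, so the equation is exact.
Integrate M with respect to x (treating y as constant): ∫M dx = -2x^3 + 2xy + 3x^2 + h(y).
Differentiate w.r.t. y and set equal to N: the x-dependent terms already match, leaving h'(y) = -1. Integrate: h(y) = -y.
So F(x,y) = -2x^3 + 2xy + 3x^2 - y.
General solution: -2x^3 + 2xy + 3x^2 - y = C.


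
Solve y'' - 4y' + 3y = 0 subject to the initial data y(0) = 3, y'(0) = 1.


Characteristic roots of r² - 4r + 3 = 0 are 1, 3.
General solution y = c₁ e^(x) + c₂ e^(3x).
Apply y(0) = 3: c₁ + c₂ = 3. Apply y'(0) = 1: 1 c₁ + 3 c₂ = 1.
Solve: c₁ = 4, c₂ = -1.
Particular solution: y = 4e^(x) - e^(3x).


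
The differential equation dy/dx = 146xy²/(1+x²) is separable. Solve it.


Separate: dy/y² = 146x/(1+x²) dx.
Integrate LHS: ∫ dy/y² = -1/y.
Integrate RHS via u = 1+x²: 73ln(1+x²) + C.
Result: -1/y = 73ln(1+x²) + C.


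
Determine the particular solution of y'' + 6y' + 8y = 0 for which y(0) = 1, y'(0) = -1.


Characteristic roots of r² + 6r + 8 = 0 are -2, -4.
General solution y = c₁ e^(-2x) + c₂ e^(-4x).
Apply y(0) = 1: c₁ + c₂ = 1. Apply y'(0) = -1: -2 c₁ - 4 c₂ = -1.
Solve: c₁ = 3/2, c₂ = -1/2.
Particular solution: y = (3/2)e^(-2x) - (1/2)e^(-4x).


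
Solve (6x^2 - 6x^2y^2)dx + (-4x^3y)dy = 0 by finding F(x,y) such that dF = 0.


Check exactness: ∂M/∂y = -12x^2y and ∂N/∂x = -12x^2y; equal, so the equation is exact.
Integrate M with respect to x (treating y as constant): ∫M dx = 2x^3 - 2x^3y^2 + h(y).
Differentiate w.r.t. y and set equal to N: all terms match, so h'(y) = 0 and h is a constant absorbed into C.
General solution: 2x^3 - 2x^3y^2 = C.


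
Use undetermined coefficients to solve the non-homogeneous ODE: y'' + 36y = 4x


Homogeneous: r² + 36 = 0 ⇒ r = ±6i, y_h = C₁cos(6x) + C₂sin(6x).
Polynomial forcing; try y_p = Ax + B. Then y_p'' + 36 y_p = 36(Ax + B) = 4x, so B = 0 and A = 1/9.
General solution: y = C₁cos(6x) + C₂sin(6x) + (1/9)x.


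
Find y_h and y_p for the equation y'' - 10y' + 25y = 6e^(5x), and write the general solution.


Characteristic polynomial (r - 5)² = 0; repeated root r = 5.
y_h = (C₁ + C₂x)e^(5x). Forcing matches the repeated root (resonance), so try y_p = Ax² e^(5x).
Substitute and solve for A: 2A = 6, so A = 3.
General solution: y = (C₁ + C₂x + 3x²)e^(5x).


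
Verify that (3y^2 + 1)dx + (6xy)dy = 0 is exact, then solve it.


Check exactness: ∂M/∂y = 6y and ∂N/∂x = 6y; equal, so the equation is exact.
Integrate M with respect to x (treating y as constant): ∫M dx = 3xy^2 + x + h(y).
Differentiate w.r.t. y and set equal to N: all terms match, so h'(y) = 0 and h is a constant absorbed into C.
General solution: 3xy^2 + x = C.


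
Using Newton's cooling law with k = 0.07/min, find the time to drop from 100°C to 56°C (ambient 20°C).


From T(t) = T_a + (T₀ - T_a)e^(-kt), set T(t) = 56:
(56 - 20) / (100 - 20) = e^(-0.07t), so t = -ln(0.450)/0.07 ≈ 11.4 minutes.


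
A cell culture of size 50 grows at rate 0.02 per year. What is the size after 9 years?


The ODE dP/dt = 0.02P has solution P(t) = P(0)e^(0.02t).
Substitute P(0) = 50 and t = 9: P(9) = 50 e^(0.18) ≈ 60.


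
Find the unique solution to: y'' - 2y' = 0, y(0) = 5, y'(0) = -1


Characteristic roots of r² - 2r = 0 are 0, 2.
General solution y = c₁ + c₂ e^(2x).
Apply y(0) = 5: c₁ + c₂ = 5. Apply y'(0) = -1: 0 c₁ + 2 c₂ = -1.
Solve: c₁ = 11/2, c₂ = -1/2.
Particular solution: y = 11/2 - (1/2)e^(2x).


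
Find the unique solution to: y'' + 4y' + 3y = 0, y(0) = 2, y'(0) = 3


Characteristic roots of r² + 4r + 3 = 0 are -3, -1.
General solution y = c₁ e^(-3x) + c₂ e^(-x).
Apply y(0) = 2: c₁ + c₂ = 2. Apply y'(0) = 3: -3 c₁ - 1 c₂ = 3.
Solve: c₁ = -5/2, c₂ = 9/2.
Particular solution: y = -(5/2)e^(-3x) + (9/2)e^(-x).


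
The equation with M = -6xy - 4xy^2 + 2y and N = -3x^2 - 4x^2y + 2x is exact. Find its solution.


Check exactness: ∂M/∂y = -6x - 8xy + 2 and ∂N/∂x = -6x - 8xy + 2; equal, so the equation is exact.
Integrate M with respect to x (treating y as constant): ∫M dx = -3x^2y - 2x^2y^2 + 2xy + h(y).
Differentiate w.r.t. y and set equal to N: all terms match, so h'(y) = 0 and h is a constant absorbed into C.
General solution: -3x^2y - 2x^2y^2 + 2xy = C.


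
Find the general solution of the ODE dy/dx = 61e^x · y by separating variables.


Separate variables: dy/y = 61e^x dx.
Integrate: ln|y| = 61e^x + C₀.
Exponentiate: y = Ce^(61e^x).


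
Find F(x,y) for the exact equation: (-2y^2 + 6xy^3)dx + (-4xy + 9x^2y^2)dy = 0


Check exactness: ∂M/∂y = -4y + 18xy^2 and ∂N/∂x = -4y + 18xy^2; equal, so the equation is exact.
Integrate M with respect to x (treating y as constant): ∫M dx = -2xy^2 + 3x^2y^3 + h(y).
Differentiate w.r.t. y and set equal to N: all terms match, so h'(y) = 0 and h is a constant absorbed into C.
General solution: -2xy^2 + 3x^2y^3 = C.


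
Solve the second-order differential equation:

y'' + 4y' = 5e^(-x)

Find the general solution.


Characteristic roots of r² + 4r = 0 are -4, 0.
y_h = C₁e^(-4x) + C₂.
Forcing exponent -1 is not a characteristic root; try y_p = Ae^(-x).
Substitute: A·(1 + (4)·-1 + (0)) = A·-3 = 5, so A = -5/3.
General solution: y = C₁e^(-4x) + C₂ - (5/3)e^(-x).


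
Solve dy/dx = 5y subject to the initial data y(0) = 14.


General solution of y' = 5y is y = Ce^(5x).
Apply y(0) = 14: C = 14.
Particular solution: y = 14e^(5x).


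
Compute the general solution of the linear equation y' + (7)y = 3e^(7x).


P(x) = 7 ⇒ μ = e^(7x).
(μ y)' = 3e^(14x) ⇒ μ y = (3/14)e^(14x) + C.
Divide by μ: y = (3/14)e^(7x) + Ce^(-7x).


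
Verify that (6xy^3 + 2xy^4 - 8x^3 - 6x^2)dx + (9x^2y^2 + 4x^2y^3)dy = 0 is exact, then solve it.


Check exactness: ∂M/∂y = 18xy^2 + 8xy^3 and ∂N/∂x = 18xy^2 + 8xy^3; equal, so the equation is exact.
Integrate M with respect to x (treating y as constant): ∫M dx = 3x^2y^3 + x^2y^4 - 2x^4 - 2x^3 + h(y).
Differentiate w.r.t. y and set equal to N: all terms match, so h'(y) = 0 and h is a constant absorbed into C.
General solution: 3x^2y^3 + x^2y^4 - 2x^4 - 2x^3 = C.


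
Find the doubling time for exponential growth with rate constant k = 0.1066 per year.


Exponential growth: P(t) = P₀ e^(0.1066t). Set P(t)/P₀ = 2: e^(0.1066t) = 2.
Solve: t = ln(2)/0.1066 ≈ 6.50 years.


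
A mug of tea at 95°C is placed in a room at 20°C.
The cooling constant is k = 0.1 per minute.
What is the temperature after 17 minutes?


Newton's law: dT/dt = -k(T - T_a) has solution T(t) = T_a + (T₀ - T_a)e^(-kt).
Plug in T_a = 20, T₀ = 95, k = 0.1, t = 17: T(17) = 20 + (75)e^(-1.70) ≈ 33.7°C.


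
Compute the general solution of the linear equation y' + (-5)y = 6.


P(x) = -5 ⇒ μ = e^(-5x).
(μ y)' = 6e^(-5x) ⇒ μ y = -(6/5)e^(-5x) + C.
Divide by μ: y = -6/5 + Ce^(5x).


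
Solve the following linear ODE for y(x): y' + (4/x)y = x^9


P(x) = 4/x ⇒ μ = x^4.
(x^4 y)' = x^4·x^9 = x^13.
Integrate: x^4 y = x^14/(14) + C.
Solve for y: y = (1/14)x^10 + C/x^4.


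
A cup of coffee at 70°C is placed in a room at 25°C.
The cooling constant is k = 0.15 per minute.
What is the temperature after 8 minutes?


Newton's law: dT/dt = -k(T - T_a) has solution T(t) = T_a + (T₀ - T_a)e^(-kt).
Plug in T_a = 25, T₀ = 70, k = 0.15, t = 8: T(8) = 25 + (45)e^(-1.20) ≈ 38.6°C.


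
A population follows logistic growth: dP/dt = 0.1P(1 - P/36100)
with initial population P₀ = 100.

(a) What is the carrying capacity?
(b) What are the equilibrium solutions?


Logistic ODE dP/dt = 0.1P(1 - P/36100) has equilibria where dP/dt = 0, i.e. P = 0 or P = 36100.
The coefficient (1 - P/K) = 0 when P = K, identifying K = 36100 as the carrying capacity.
(a) K = 36100; (b) equilibria P = 0 and P = 36100.


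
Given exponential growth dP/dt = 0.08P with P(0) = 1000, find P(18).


The ODE dP/dt = 0.08P has solution P(t) = P(0)e^(0.08t).
Substitute P(0) = 1000 and t = 18: P(18) = 1000 e^(1.44) ≈ 4221.


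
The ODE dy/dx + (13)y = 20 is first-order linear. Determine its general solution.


P(x) = 13, Q(x) = 20; integrating factor μ = e^(13x).
(μ y)' = 20e^(13x) ⇒ μ y = (20/13)e^(13x) + C.
Divide by μ: y = 20/13 + Ce^(-13x).


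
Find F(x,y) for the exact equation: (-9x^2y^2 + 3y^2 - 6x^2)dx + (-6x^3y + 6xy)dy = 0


Check exactness: ∂M/∂y = -18x^2y + 6y and ∂N/∂x = -18x^2y + 6y; equal, so the equation is exact.
Integrate M with respect to x (treating y as constant): ∫M dx = -3x^3y^2 + 3xy^2 - 2x^3 + h(y).
Differentiate w.r.t. y and set equal to N: all terms match, so h'(y) = 0 and h is a constant absorbed into C.
General solution: -3x^3y^2 + 3xy^2 - 2x^3 = C.


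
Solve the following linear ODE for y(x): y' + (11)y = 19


P(x) = 11, Q(x) = 19; integrating factor μ = e^(11x).
(μ y)' = 19e^(11x) ⇒ μ y = (19/11)e^(11x) + C.
Divide by μ: y = 19/11 + Ce^(-11x).


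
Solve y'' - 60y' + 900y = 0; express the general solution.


Characteristic equation: r² - 60r + 900 = 0, i.e. (r - 30)² = 0.
Repeated root r = 30; include an x factor for the second linearly independent solution.
General solution: y = (C₁ + C₂x)e^(30x).


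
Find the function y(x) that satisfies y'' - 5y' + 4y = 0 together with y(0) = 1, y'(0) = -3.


Characteristic roots of r² - 5r + 4 = 0 are 1, 4.
General solution y = c₁ e^(x) + c₂ e^(4x).
Apply y(0) = 1: c₁ + c₂ = 1. Apply y'(0) = -3: 1 c₁ + 4 c₂ = -3.
Solve: c₁ = 7/3, c₂ = -4/3.
Particular solution: y = (7/3)e^(x) - (4/3)e^(4x).


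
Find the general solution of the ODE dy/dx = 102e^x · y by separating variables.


Separate variables: dy/y = 102e^x dx.
Integrate: ln|y| = 102e^x + C₀.
Exponentiate: y = Ce^(102e^x).


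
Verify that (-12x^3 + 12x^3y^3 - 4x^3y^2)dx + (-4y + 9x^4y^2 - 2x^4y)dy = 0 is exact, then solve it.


Check exactness: ∂M/∂y = 36x^3y^2 - 8x^3y and ∂N/∂x = 36x^3y^2 - 8x^3y; equal, so the equation is exact.
Integrate M with respect to x (treating y as constant): ∫M dx = -3x^4 + 3x^4y^3 - x^4y^2 + h(y).
Differentiate w.r.t. y and set equal to N: the x-dependent terms already match, leaving h'(y) = -4y. Integrate: h(y) = -2y^2.
So F(x,y) = -3x^4 - 2y^2 + 3x^4y^3 - x^4y^2.
General solution: -3x^4 - 2y^2 + 3x^4y^3 - x^4y^2 = C.


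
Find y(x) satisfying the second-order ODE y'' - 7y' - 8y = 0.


Characteristic equation: r² - 7r - 8 = 0.
Factor: (r + 1)(r - 8) = 0 ⇒ r = -1, 8 (distinct real).
General solution: y = C₁e^(-x) + C₂e^(8x).


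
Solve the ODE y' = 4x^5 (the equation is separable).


Integrate both sides with respect to x: y = ∫ 4x^5 dx = (2/3)x^6 + C.


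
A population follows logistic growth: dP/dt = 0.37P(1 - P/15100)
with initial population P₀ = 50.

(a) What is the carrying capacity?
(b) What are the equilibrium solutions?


Logistic ODE dP/dt = 0.37P(1 - P/15100) has equilibria where dP/dt = 0, i.e. P = 0 or P = 15100.
The coefficient (1 - P/K) = 0 when P = K, identifying K = 15100 as the carrying capacity.
(a) K = 15100; (b) equilibria P = 0 and P = 15100.


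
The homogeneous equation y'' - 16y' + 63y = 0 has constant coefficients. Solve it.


Characteristic equation: r² - 16r + 63 = 0.
Factor: (r - 7)(r - 9) = 0 ⇒ r = 7, 9 (distinct real).
General solution: y = C₁e^(7x) + C₂e^(9x).


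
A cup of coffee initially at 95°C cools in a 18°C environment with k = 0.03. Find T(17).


Newton's law: dT/dt = -k(T - T_a) has solution T(t) = T_a + (T₀ - T_a)e^(-kt).
Plug in T_a = 18, T₀ = 95, k = 0.03, t = 17: T(17) = 18 + (77)e^(-0.51) ≈ 64.2°C.


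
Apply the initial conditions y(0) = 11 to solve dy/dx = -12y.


General solution of y' = -12y is y = Ce^(-12x).
Apply y(0) = 11: C = 11.
Particular solution: y = 11e^(-12x).


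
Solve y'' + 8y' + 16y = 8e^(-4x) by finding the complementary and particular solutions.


Characteristic polynomial (r + 4)² = 0; repeated root r = -4.
y_h = (C₁ + C₂x)e^(-4x). Forcing matches the repeated root (resonance), so try y_p = Ax² e^(-4x).
Substitute and solve for A: 2A = 8, so A = 4.
General solution: y = (C₁ + C₂x + 4x²)e^(-4x).


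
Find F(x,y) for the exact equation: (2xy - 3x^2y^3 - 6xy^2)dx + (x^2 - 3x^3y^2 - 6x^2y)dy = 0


Check exactness: ∂M/∂y = 2x - 9x^2y^2 - 12xy and ∂N/∂x = 2x - 9x^2y^2 - 12xy; equal, so the equation is exact.
Integrate M with respect to x (treating y as constant): ∫M dx = x^2y - x^3y^3 - 3x^2y^2 + h(y).
Differentiate w.r.t. y and set equal to N: all terms match, so h'(y) = 0 and h is a constant absorbed into C.
General solution: x^2y - x^3y^3 - 3x^2y^2 = C.


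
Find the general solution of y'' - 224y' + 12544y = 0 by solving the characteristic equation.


Characteristic equation: r² - 224r + 12544 = 0, i.e. (r - 112)² = 0.
Repeated root r = 112; include an x factor for the second linearly independent solution.
General solution: y = (C₁ + C₂x)e^(112x).


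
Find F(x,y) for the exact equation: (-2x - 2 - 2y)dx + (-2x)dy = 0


Check exactness: ∂M/∂y = -2 and ∂N/∂x = -2; equal, so the equation is exact.
Integrate M with respect to x (treating y as constant): ∫M dx = -x^2 - 2x - 2xy + h(y).
Differentiate w.r.t. y and set equal to N: all terms match, so h'(y) = 0 and h is a constant absorbed into C.
General solution: -x^2 - 2x - 2xy = C.


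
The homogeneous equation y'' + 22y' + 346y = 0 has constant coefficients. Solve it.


Characteristic equation: r² + 22r + 346 = 0.
Discriminant is negative; roots r = -11 ± 15i (complex conjugate pair).
General solution uses e^(α x)(C₁ cos(β x) + C₂ sin(β x)): y = e^(-11x)(C₁cos(15x) + C₂sin(15x)).


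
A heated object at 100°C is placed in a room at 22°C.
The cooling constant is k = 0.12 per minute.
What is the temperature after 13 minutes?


Newton's law: dT/dt = -k(T - T_a) has solution T(t) = T_a + (T₀ - T_a)e^(-kt).
Plug in T_a = 22, T₀ = 100, k = 0.12, t = 13: T(13) = 22 + (78)e^(-1.56) ≈ 38.4°C.


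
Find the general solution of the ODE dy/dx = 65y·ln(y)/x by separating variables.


Separate: dy/[y ln(y)] = 65 dx/x.
Substitute u = ln(y): du/u = 65 dx/x.
Integrate: ln|ln(y)| = 65ln|x| + C₀, hence ln(y) = C·x^65.


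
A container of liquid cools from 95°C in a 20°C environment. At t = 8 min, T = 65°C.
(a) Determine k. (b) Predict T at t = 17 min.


Newton's law: T(t) = T_a + (T₀ - T_a)e^(-kt).
(a) Use T(8) = 65: (65 - 20)/(95 - 20) = e^(-k·8), so k = -ln(0.600)/8 ≈ 0.0639.
(b) Apply k to t = 17: T(17) = 20 + (75)e^(-1.086) ≈ 45.3°C.


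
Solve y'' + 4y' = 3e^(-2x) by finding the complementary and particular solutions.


Characteristic roots of r² + 4r = 0 are 0, -4.
y_h = C₁ + C₂e^(-4x).
Forcing exponent -2 is not a characteristic root; try y_p = Ae^(-2x).
Substitute: A·(4 + (4)·-2 + (0)) = A·-4 = 3, so A = -3/4.
General solution: y = C₁ + C₂e^(-4x) - (3/4)e^(-2x).


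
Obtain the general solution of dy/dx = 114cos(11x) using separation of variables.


g(y) = 1, so integrate directly: y = ∫ 114cos(11x) dx = (114/11)sin(11x) + C.


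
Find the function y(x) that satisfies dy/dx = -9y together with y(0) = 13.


General solution of y' = -9y is y = Ce^(-9x).
Apply y(0) = 13: C = 13.
Particular solution: y = 13e^(-9x).


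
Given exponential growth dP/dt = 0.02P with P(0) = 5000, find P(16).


The ODE dP/dt = 0.02P has solution P(t) = P(0)e^(0.02t).
Substitute P(0) = 5000 and t = 16: P(16) = 5000 e^(0.32) ≈ 6886.


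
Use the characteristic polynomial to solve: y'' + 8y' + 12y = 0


Characteristic equation: r² + 8r + 12 = 0.
Factor: (r + 6)(r + 2) = 0 ⇒ r = -6, -2 (distinct real).
General solution: y = C₁e^(-6x) + C₂e^(-2x).


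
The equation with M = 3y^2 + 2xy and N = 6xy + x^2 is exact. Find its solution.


Check exactness: ∂M/∂y = 6y + 2x and ∂N/∂x = 6y + 2x; equal, so the equation is exact.
Integrate M with respect to x (treating y as constant): ∫M dx = 3xy^2 + x^2y + h(y).
Differentiate w.r.t. y and set equal to N: all terms match, so h'(y) = 0 and h is a constant absorbed into C.
General solution: 3xy^2 + x^2y = C.


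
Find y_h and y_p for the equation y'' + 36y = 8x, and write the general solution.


Homogeneous: r² + 36 = 0 ⇒ r = ±6i, y_h = C₁cos(6x) + C₂sin(6x).
Polynomial forcing; try y_p = Ax + B. Then y_p'' + 36 y_p = 36(Ax + B) = 8x, so B = 0 and A = 2/9.
General solution: y = C₁cos(6x) + C₂sin(6x) + (2/9)x.


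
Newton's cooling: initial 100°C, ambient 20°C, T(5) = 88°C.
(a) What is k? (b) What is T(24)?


Newton's law: T(t) = T_a + (T₀ - T_a)e^(-kt).
(a) Use T(5) = 88: (88 - 20)/(100 - 20) = e^(-k·5), so k = -ln(0.850)/5 ≈ 0.0325.
(b) Apply k to t = 24: T(24) = 20 + (80)e^(-0.780) ≈ 56.7°C.


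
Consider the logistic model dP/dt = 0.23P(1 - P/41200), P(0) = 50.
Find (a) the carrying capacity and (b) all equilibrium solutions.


Logistic ODE dP/dt = 0.23P(1 - P/41200) has equilibria where dP/dt = 0, i.e. P = 0 or P = 41200.
The coefficient (1 - P/K) = 0 when P = K, identifying K = 41200 as the carrying capacity.
(a) K = 41200; (b) equilibria P = 0 and P = 41200.


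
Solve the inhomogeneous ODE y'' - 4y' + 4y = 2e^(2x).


Characteristic polynomial (r - 2)² = 0; repeated root r = 2.
y_h = (C₁ + C₂x)e^(2x). Forcing matches the repeated root (resonance), so try y_p = Ax² e^(2x).
Substitute and solve for A: 2A = 2, so A = 1.
General solution: y = (C₁ + C₂x + x²)e^(2x).


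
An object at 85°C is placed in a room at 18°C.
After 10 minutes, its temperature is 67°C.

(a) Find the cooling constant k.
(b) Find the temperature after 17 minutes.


Newton's law: T(t) = T_a + (T₀ - T_a)e^(-kt).
(a) Use T(10) = 67: (67 - 18)/(85 - 18) = e^(-k·10), so k = -ln(0.731)/10 ≈ 0.0313.
(b) Apply k to t = 17: T(17) = 18 + (67)e^(-0.532) ≈ 57.4°C.


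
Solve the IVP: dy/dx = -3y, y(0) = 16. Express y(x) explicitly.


General solution of y' = -3y is y = Ce^(-3x).
Apply y(0) = 16: C = 16.
Particular solution: y = 16e^(-3x).


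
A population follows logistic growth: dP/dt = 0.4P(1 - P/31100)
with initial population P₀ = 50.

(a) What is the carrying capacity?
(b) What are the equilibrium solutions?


Logistic ODE dP/dt = 0.4P(1 - P/31100) has equilibria where dP/dt = 0, i.e. P = 0 or P = 31100.
The coefficient (1 - P/K) = 0 when P = K, identifying K = 31100 as the carrying capacity.
(a) K = 31100; (b) equilibria P = 0 and P = 31100.


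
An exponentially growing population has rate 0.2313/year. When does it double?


Exponential growth: P(t) = P₀ e^(0.2313t). Set P(t)/P₀ = 2: e^(0.2313t) = 2.
Solve: t = ln(2)/0.2313 ≈ 3.00 years.


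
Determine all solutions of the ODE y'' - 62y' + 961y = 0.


Characteristic equation: r² - 62r + 961 = 0, i.e. (r - 31)² = 0.
Repeated root r = 31; include an x factor for the second linearly independent solution.
General solution: y = (C₁ + C₂x)e^(31x).


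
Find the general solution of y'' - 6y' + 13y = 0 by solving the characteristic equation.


Characteristic equation: r² - 6r + 13 = 0.
Discriminant is negative; roots r = 3 ± 2i (complex conjugate pair).
General solution uses e^(α x)(C₁ cos(β x) + C₂ sin(β x)): y = e^(3x)(C₁cos(2x) + C₂sin(2x)).


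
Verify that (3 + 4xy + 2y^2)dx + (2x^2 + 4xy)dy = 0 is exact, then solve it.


Check exactness: ∂M/∂y = 4x + 4y and ∂N/∂x = 4x + 4y; equal, so the equation is exact.
Integrate M with respect to x (treating y as constant): ∫M dx = 3x + 2x^2y + 2xy^2 + h(y).
Differentiate w.r.t. y and set equal to N: all terms match, so h'(y) = 0 and h is a constant absorbed into C.
General solution: 3x + 2x^2y + 2xy^2 = C.


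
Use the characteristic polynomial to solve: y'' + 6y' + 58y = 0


Characteristic equation: r² + 6r + 58 = 0.
Discriminant is negative; roots r = -3 ± 7i (complex conjugate pair).
General solution uses e^(α x)(C₁ cos(β x) + C₂ sin(β x)): y = e^(-3x)(C₁cos(7x) + C₂sin(7x)).


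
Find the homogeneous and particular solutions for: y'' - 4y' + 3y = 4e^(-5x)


Characteristic roots of r² - 4r + 3 = 0 are 1, 3.
y_h = C₁e^(x) + C₂e^(3x).
Forcing exponent -5 is not a characteristic root; try y_p = Ae^(-5x).
Substitute: A·(25 + (-4)·-5 + (3)) = A·48 = 4, so A = 1/12.
General solution: y = C₁e^(x) + C₂e^(3x) + (1/12)e^(-5x).


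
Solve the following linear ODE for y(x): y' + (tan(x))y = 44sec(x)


P(x) = tan(x) ⇒ μ = e^(∫tan(x)dx) = sec(x).
(sec(x) y)' = 44sec²(x) ⇒ sec(x) y = 44tan(x) + C.
Multiply by cos(x): y = 44sin(x) + C·cos(x).


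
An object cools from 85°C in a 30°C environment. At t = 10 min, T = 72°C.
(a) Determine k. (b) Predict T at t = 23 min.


Newton's law: T(t) = T_a + (T₀ - T_a)e^(-kt).
(a) Use T(10) = 72: (72 - 30)/(85 - 30) = e^(-k·10), so k = -ln(0.764)/10 ≈ 0.0270.
(b) Apply k to t = 23: T(23) = 30 + (55)e^(-0.620) ≈ 59.6°C.


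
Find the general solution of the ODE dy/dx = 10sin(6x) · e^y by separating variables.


Separate: e^(-y) dy = 10sin(6x) dx.
Integrate: -e^(-y) = -(5/3)cos(6x) + C₀.
Rearrange: e^(-y) = (5/3)cos(6x) + C.


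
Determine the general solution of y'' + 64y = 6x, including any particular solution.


Homogeneous: r² + 64 = 0 ⇒ r = ±8i, y_h = C₁cos(8x) + C₂sin(8x).
Polynomial forcing; try y_p = Ax + B. Then y_p'' + 64 y_p = 64(Ax + B) = 6x, so B = 0 and A = 3/32.
General solution: y = C₁cos(8x) + C₂sin(8x) + (3/32)x.


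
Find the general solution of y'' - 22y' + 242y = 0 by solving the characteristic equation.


Characteristic equation: r² - 22r + 242 = 0.
Discriminant is negative; roots r = 11 ± 11i (complex conjugate pair).
General solution uses e^(α x)(C₁ cos(β x) + C₂ sin(β x)): y = e^(11x)(C₁cos(11x) + C₂sin(11x)).


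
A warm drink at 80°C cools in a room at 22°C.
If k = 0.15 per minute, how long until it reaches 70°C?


From T(t) = T_a + (T₀ - T_a)e^(-kt), set T(t) = 70:
(70 - 22) / (80 - 22) = e^(-0.15t), so t = -ln(0.828)/0.15 ≈ 1.3 minutes.


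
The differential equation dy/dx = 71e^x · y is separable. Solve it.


Separate variables: dy/y = 71e^x dx.
Integrate: ln|y| = 71e^x + C₀.
Exponentiate: y = Ce^(71e^x).


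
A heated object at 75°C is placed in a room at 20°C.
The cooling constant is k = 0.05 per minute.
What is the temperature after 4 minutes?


Newton's law: dT/dt = -k(T - T_a) has solution T(t) = T_a + (T₀ - T_a)e^(-kt).
Plug in T_a = 20, T₀ = 75, k = 0.05, t = 4: T(4) = 20 + (55)e^(-0.20) ≈ 65.0°C.


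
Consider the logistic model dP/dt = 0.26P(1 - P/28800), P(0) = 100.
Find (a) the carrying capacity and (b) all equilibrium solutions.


Logistic ODE dP/dt = 0.26P(1 - P/28800) has equilibria where dP/dt = 0, i.e. P = 0 or P = 28800.
The coefficient (1 - P/K) = 0 when P = K, identifying K = 28800 as the carrying capacity.
(a) K = 28800; (b) equilibria P = 0 and P = 28800.
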